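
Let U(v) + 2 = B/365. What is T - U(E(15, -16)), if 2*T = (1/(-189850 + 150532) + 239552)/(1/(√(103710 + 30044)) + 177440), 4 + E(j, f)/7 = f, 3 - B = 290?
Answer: 104593902248348307375997/30217889133957153528465 - 9418705535*√133754/331154949413229079764 ≈ 3.4613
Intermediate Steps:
B = -287 (B = 3 - 1*290 = 3 - 290 = -287)
E(j, f) = -28 + 7*f
U(v) = -1017/365 (U(v) = -2 - 287/365 = -1017/365)
T = 9418705535/(78636*(177440 + √133754/133754)) (T = ((1/(-189850 + 150532) + 239552)/(1/(√(103710 + 30044)) + 177440))/2 = ((1/(-39318) + 239552)/(1/(√133754) + 177440))/2 = ((-1/39318 + 239552)/(√133754/133754 + 177440))/2 = (9418705535/(39318*(177440 + √133754/133754)))/2 = 9418705535/(78636*(177440 + √133754/133754)) ≈ 0.67502)
T - U(E(15, -16)) = (55884264000095380400/82788737353307269941 - 9418705535*√133754/331154949413229079764) - 1*(-1017/365) = (55884264000095380400/82788737353307269941 - 9418705535*√133754/331154949413229079764) + 1017/365 = 104593902248348307375997/30217889133957153528465 - 9418705535*√133754/331154949413229079764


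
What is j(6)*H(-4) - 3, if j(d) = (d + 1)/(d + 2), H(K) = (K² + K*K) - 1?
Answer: 193/8 ≈ 24.125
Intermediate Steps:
H(K) = -1 + 2*K² (H(K) = (K² + K²) - 1 = 2*K² - 1 = -1 + 2*K²)
j(d) = (1 + d)/(2 + d)
j(6)*H(-4) - 3 = ((1 + 6)/(2 + 6))*(-1 + 2*(-4)²) - 3 = (7/8)*(-1 + 2*16) - 3 = ((⅛)*7)*(-1 + 32) - 3 = (7/8)*31 - 3 = 217/8 - 3 = 193/8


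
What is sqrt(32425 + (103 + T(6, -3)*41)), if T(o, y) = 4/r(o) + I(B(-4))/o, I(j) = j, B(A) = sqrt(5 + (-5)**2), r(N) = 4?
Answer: sqrt(1172484 + 246*sqrt(30))/6 ≈ 180.57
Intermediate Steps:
B(A) = sqrt(30) (B(A) = sqrt(5 + 25) = sqrt(30))
T(o, y) = 1 + sqrt(30)/o (T(o, y) = 4/4 + sqrt(30)/o = 4*(1/4) + sqrt(30)/o = 1 + sqrt(30)/o)
sqrt(32425 + (103 + T(6, -3)*41)) = sqrt(32425 + (103 + ((6 + sqrt(30))/6)*41)) = sqrt(32425 + (103 + (1 + sqrt(30)/6)*41)) = sqrt(32425 + (103 + (41 + 41*sqrt(30)/6))) = sqrt(32425 + (144 + 41*sqrt(30)/6)) = sqrt(32569 + 41*sqrt(30)/6)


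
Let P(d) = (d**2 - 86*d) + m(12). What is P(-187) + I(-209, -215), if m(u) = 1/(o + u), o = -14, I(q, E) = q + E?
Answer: 101253/2 ≈ 50627.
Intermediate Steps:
I(q, E) = E + q
m(u) = 1/(-14 + u)
P(d) = -1/2 + d**2 - 86*d (P(d) = (d**2 - 86*d) + 1/(-14 + 12) = (d**2 - 86*d) + 1/(-2) = (d**2 - 86*d) - 1/2 = -1/2 + d**2 - 86*d)
P(-187) + I(-209, -215) = (-1/2 + (-187)**2 - 86*(-187)) + (-215 - 209) = (-1/2 + 34969 + 16082) - 424 = 102101/2 - 424 = 101253/2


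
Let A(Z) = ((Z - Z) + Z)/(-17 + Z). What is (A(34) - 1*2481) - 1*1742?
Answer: -4221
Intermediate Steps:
A(Z) = Z/(-17 + Z) (A(Z) = (0 + Z)/(-17 + Z) = Z/(-17 + Z))
(A(34) - 1*2481) - 1*1742 = (34/(-17 + 34) - 1*2481) - 1*1742 = (34/17 - 2481) - 1742 = (34*(1/17) - 2481) - 1742 = (2 - 2481) - 1742 = -2479 - 1742 = -4221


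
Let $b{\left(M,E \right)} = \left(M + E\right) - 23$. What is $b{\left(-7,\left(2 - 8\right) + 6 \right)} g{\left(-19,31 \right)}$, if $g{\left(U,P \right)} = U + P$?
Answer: $-360$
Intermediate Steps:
$b{\left(M,E \right)} = -23 + E + M$ ($b{\left(M,E \right)} = \left(E + M\right) - 23 = -23 + E + M$)
$g{\left(U,P \right)} = P + U$
$b{\left(-7,\left(2 - 8\right) + 6 \right)} g{\left(-19,31 \right)} = \left(-23 + \left(\left(2 - 8\right) + 6\right) - 7\right) \left(31 - 19\right) = \left(-23 + \left(-6 + 6\right) - 7\right) 12 = \left(-23 + 0 - 7\right) 12 = \left(-30\right) 12 = -360$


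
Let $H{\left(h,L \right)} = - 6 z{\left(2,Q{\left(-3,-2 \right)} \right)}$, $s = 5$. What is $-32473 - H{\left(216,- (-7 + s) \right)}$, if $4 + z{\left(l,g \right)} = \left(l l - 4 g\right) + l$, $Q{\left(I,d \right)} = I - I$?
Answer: $-32461$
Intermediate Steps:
$Q{\left(I,d \right)} = 0$
$z{\left(l,g \right)} = -4 + l + l^{2} - 4 g$ ($z{\left(l,g \right)} = -4 - \left(- l + 4 g - l l\right) = -4 - \left(- l - l^{2} + 4 g\right) = -4 + \left(l + l^{2} - 4 g\right) = -4 + l + l^{2} - 4 g$)
$H{\left(h,L \right)} = -12$ ($H{\left(h,L \right)} = - 6 \left(-4 + 2 + 2^{2} - 0\right) = - 6 \left(-4 + 2 + 4 + 0\right) = \left(-6\right) 2 = -12$)
$-32473 - H{\left(216,- (-7 + s) \right)} = -32473 - -12 = -32473 + 12 = -32461$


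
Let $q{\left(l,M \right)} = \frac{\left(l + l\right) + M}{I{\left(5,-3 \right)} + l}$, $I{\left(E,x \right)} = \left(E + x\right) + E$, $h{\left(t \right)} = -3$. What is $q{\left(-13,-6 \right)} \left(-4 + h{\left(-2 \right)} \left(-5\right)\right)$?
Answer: $\frac{176}{3} \approx 58.667$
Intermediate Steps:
$I{\left(E,x \right)} = x + 2 E$
$q{\left(l,M \right)} = \frac{M + 2 l}{7 + l}$ ($q{\left(l,M \right)} = \frac{\left(l + l\right) + M}{\left(-3 + 2 \cdot 5\right) + l} = \frac{2 l + M}{\left(-3 + 10\right) + l} = \frac{M + 2 l}{7 + l}$)
$q{\left(-13,-6 \right)} \left(-4 + h{\left(-2 \right)} \left(-5\right)\right) = \frac{-6 + 2 \left(-13\right)}{7 - 13} \left(-4 - -15\right) = \frac{-6 - 26}{-6} \left(-4 + 15\right) = \left(- \frac{1}{6}\right) \left(-32\right) 11 = \frac{16}{3} \cdot 11 = \frac{176}{3}$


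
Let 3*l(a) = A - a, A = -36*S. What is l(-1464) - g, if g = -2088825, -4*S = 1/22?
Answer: 45964889/22 ≈ 2.0893e+6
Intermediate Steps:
S = -1/88 (S = -¼/22 = -¼*1/22 = -1/88 ≈ -0.011364)
A = 9/22 (A = -36*(-1/88) = 9/22 ≈ 0.40909)
l(a) = 3/22 - a/3 (l(a) = (9/22 - a)/3 = 3/22 - a/3)
l(-1464) - g = (3/22 - ⅓*(-1464)) - 1*(-2088825) = (3/22 + 488) + 2088825 = 10739/22 + 2088825 = 45964889/22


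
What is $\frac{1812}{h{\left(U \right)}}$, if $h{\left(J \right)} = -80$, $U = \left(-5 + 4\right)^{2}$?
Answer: $- \frac{453}{20} \approx -22.65$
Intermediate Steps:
$U = 1$ ($U = \left(-1\right)^{2} = 1$)
$\frac{1812}{h{\left(U \right)}} = \frac{1812}{-80} = 1812 \left(- \frac{1}{80}\right) = - \frac{453}{20}$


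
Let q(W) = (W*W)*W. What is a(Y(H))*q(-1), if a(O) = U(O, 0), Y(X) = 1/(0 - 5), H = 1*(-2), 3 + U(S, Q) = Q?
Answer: 3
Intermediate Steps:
U(S, Q) = -3 + Q
q(W) = W**3 (q(W) = W**2*W = W**3)
H = -2
Y(X) = -1/5 (Y(X) = 1/(-5) = -1/5)
a(O) = -3 (a(O) = -3 + 0 = -3)
a(Y(H))*q(-1) = -3*(-1)**3 = -3*(-1) = 3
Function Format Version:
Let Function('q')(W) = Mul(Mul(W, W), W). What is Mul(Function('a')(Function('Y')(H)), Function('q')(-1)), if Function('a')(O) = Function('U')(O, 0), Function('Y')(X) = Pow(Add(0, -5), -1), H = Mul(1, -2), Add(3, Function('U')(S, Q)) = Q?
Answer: 3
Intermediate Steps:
Function('U')(S, Q) = Add(-3, Q)
Function('q')(W) = Pow(W, 3) (Function('q')(W) = Mul(Pow(W, 2), W) = Pow(W, 3))
H = -2
Function('Y')(X) = Rational(-1, 5) (Function('Y')(X) = Pow(-5, -1) = Rational(-1, 5))
Function('a')(O) = -3 (Function('a')(O) = Add(-3, 0) = -3)
Mul(Function('a')(Function('Y')(H)), Function('q')(-1)) = Mul(-3, Pow(-1, 3)) = Mul(-3, -1) = 3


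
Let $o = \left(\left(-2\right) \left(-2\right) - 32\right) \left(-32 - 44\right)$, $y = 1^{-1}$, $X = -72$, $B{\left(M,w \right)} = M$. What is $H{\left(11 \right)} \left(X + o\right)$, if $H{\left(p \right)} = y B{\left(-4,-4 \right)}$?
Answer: $-8224$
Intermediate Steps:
$y = 1$
$o = 2128$ ($o = \left(4 - 32\right) \left(-76\right) = \left(-28\right) \left(-76\right) = 2128$)
$H{\left(p \right)} = -4$ ($H{\left(p \right)} = 1 \left(-4\right) = -4$)
$H{\left(11 \right)} \left(X + o\right) = - 4 \left(-72 + 2128\right) = \left(-4\right) 2056 = -8224$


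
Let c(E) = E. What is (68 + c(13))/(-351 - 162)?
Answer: -3/19 ≈ -0.15789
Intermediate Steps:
(68 + c(13))/(-351 - 162) = (68 + 13)/(-351 - 162) = 81/(-513) = 81*(-1/513) = -3/19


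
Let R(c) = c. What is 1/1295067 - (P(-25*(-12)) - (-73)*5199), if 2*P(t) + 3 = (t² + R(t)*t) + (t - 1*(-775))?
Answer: -608763079220/1295067 ≈ -4.7006e+5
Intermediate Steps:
P(t) = 386 + t² + t/2 (P(t) = -3/2 + ((t² + t*t) + (t - 1*(-775)))/2 = -3/2 + ((t² + t²) + (t + 775))/2 = -3/2 + (2*t² + (775 + t))/2 = -3/2 + (775 + t + 2*t²)/2 = -3/2 + (775/2 + t² + t/2) = 386 + t² + t/2)
1/1295067 - (P(-25*(-12)) - (-73)*5199) = 1/1295067 - ((386 + (-25*(-12))² + (-25*(-12))/2) - (-73)*5199) = 1/1295067 - ((386 + 300² + (½)*300) - 1*(-379527)) = 1/1295067 - ((386 + 90000 + 150) + 379527) = 1/1295067 - (90536 + 379527) = 1/1295067 - 1*470063 = 1/1295067 - 470063 = -608763079220/1295067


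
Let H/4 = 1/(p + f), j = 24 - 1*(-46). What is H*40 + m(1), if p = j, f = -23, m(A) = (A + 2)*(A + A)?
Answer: 442/47 ≈ 9.4043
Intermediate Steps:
m(A) = 2*A*(2 + A) (m(A) = (2 + A)*(2*A) = 2*A*(2 + A))
j = 70 (j = 24 + 46 = 70)
p = 70
H = 4/47 (H = 4/(70 - 23) = 4/47 ≈ 0.085106)
H*40 + m(1) = (4/47)*40 + 2*1*(2 + 1) = 160/47 + 2*1*3 = 160/47 + 6 = 442/47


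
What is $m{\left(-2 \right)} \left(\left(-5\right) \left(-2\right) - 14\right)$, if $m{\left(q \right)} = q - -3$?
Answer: $-4$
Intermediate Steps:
$m{\left(q \right)} = 3 + q$ ($m{\left(q \right)} = q + 3 = 3 + q$)
$m{\left(-2 \right)} \left(\left(-5\right) \left(-2\right) - 14\right) = \left(3 - 2\right) \left(\left(-5\right) \left(-2\right) - 14\right) = 1 \left(10 - 14\right) = 1 \left(-4\right) = -4$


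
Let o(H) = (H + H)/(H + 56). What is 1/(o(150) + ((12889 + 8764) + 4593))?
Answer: 103/2703488 ≈ 3.8099e-5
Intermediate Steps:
o(H) = 2*H/(56 + H) (o(H) = (2*H)/(56 + H) = 2*H/(56 + H))
1/(o(150) + ((12889 + 8764) + 4593)) = 1/(2*150/(56 + 150) + ((12889 + 8764) + 4593)) = 1/(2*150/206 + (21653 + 4593)) = 1/(2*150*(1/206) + 26246) = 1/(150/103 + 26246) = 1/(2703488/103) = 103/2703488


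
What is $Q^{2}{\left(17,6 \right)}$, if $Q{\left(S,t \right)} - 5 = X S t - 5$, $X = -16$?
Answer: $2663424$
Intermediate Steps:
$Q{\left(S,t \right)} = - 16 S t$ ($Q{\left(S,t \right)} = 5 + \left(- 16 S t - 5\right) = 5 - \left(5 + 16 S t\right) = - 16 S t$)
$Q^{2}{\left(17,6 \right)} = \left(\left(-16\right) 17 \cdot 6\right)^{2} = \left(-1632\right)^{2} = 2663424$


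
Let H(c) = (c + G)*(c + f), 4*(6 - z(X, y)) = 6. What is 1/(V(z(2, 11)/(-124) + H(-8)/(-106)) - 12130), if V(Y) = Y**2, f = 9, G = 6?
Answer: -172764736/2095636195239 ≈ -8.2440e-5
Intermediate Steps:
z(X, y) = 9/2 (z(X, y) = 6 - 1/4*6 = 6 - 3/2 = 9/2)
H(c) = (6 + c)*(9 + c) (H(c) = (c + 6)*(c + 9) = (6 + c)*(9 + c))
1/(V(z(2, 11)/(-124) + H(-8)/(-106)) - 12130) = 1/(((9/2)/(-124) + (54 + (-8)**2 + 15*(-8))/(-106))**2 - 12130) = 1/(((9/2)*(-1/124) + (54 + 64 - 120)*(-1/106))**2 - 12130) = 1/((-9/248 - 2*(-1/106))**2 - 12130) = 1/((-9/248 + 1/53)**2 - 12130) = 1/((-229/13144)**2 - 12130) = 1/(52441/172764736 - 12130) = 1/(-2095636195239/172764736) = -172764736/2095636195239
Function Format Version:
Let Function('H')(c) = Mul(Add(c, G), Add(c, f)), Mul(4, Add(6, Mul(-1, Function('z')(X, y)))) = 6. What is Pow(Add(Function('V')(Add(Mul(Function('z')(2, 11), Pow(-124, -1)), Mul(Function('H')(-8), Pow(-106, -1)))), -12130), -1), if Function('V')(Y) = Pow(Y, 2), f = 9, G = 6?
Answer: Rational(-172764736, 2095636195239) ≈ -8.2440e-5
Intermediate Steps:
Function('z')(X, y) = Rational(9, 2) (Function('z')(X, y) = Add(6, Mul(Rational(-1, 4), 6)) = Add(6, Rational(-3, 2)) = Rational(9, 2))
Function('H')(c) = Mul(Add(6, c), Add(9, c)) (Function('H')(c) = Mul(Add(c, 6), Add(c, 9)) = Mul(Add(6, c), Add(9, c)))
Pow(Add(Function('V')(Add(Mul(Function('z')(2, 11), Pow(-124, -1)), Mul(Function('H')(-8), Pow(-106, -1)))), -12130), -1) = Pow(Add(Pow(Add(Mul(Rational(9, 2), Pow(-124, -1)), Mul(Add(54, Pow(-8, 2), Mul(15, -8)), Pow(-106, -1))), 2), -12130), -1) = Pow(Add(Pow(Add(Mul(Rational(9, 2), Rational(-1, 124)), Mul(Add(54, 64, -120), Rational(-1, 106))), 2), -12130), -1) = Pow(Add(Pow(Add(Rational(-9, 248), Mul(-2, Rational(-1, 106))), 2), -12130), -1) = Pow(Add(Pow(Add(Rational(-9, 248), Rational(1, 53)), 2), -12130), -1) = Pow(Add(Pow(Rational(-229, 13144), 2), -12130), -1) = Pow(Add(Rational(52441, 172764736), -12130), -1) = Pow(Rational(-2095636195239, 172764736), -1) = Rational(-172764736, 2095636195239)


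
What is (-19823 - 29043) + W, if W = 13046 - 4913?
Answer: -40733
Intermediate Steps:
W = 8133
(-19823 - 29043) + W = (-19823 - 29043) + 8133 = -48866 + 8133 = -40733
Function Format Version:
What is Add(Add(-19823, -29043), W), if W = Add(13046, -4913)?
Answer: -40733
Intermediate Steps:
W = 8133
Add(Add(-19823, -29043), W) = Add(Add(-19823, -29043), 8133) = Add(-48866, 8133) = -40733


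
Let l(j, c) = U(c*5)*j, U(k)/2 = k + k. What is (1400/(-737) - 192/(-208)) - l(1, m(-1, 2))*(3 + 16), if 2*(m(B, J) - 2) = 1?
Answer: -9111306/9581 ≈ -950.98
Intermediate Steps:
m(B, J) = 5/2 (m(B, J) = 2 + (½)*1 = 2 + ½ = 5/2)
U(k) = 4*k (U(k) = 2*(k + k) = 2*(2*k) = 4*k)
l(j, c) = 20*c*j (l(j, c) = (4*(c*5))*j = (4*(5*c))*j = (20*c)*j = 20*c*j)
(1400/(-737) - 192/(-208)) - l(1, m(-1, 2))*(3 + 16) = (1400/(-737) - 192/(-208)) - 20*(5/2)*1*(3 + 16) = (1400*(-1/737) - 192*(-1/208)) - 50*19 = (-1400/737 + 12/13) - 1*950 = -9356/9581 - 950 = -9111306/9581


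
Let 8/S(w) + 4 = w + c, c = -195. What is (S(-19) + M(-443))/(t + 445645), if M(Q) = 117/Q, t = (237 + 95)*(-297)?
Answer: -14525/16757568767 ≈ -8.6677e-7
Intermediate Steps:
S(w) = 8/(-199 + w) (S(w) = 8/(-4 + (w - 195)) = 8/(-4 + (-195 + w)) = 8/(-199 + w))
t = -98604 (t = 332*(-297) = -98604)
(S(-19) + M(-443))/(t + 445645) = (8/(-199 - 19) + 117/(-443))/(-98604 + 445645) = (8/(-218) + 117*(-1/443))/347041 = (8*(-1/218) - 117/443)*(1/347041) = (-4/109 - 117/443)*(1/347041) = -14525/48287*1/347041 = -14525/16757568767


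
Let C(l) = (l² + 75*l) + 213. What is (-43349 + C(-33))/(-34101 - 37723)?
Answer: 22261/35912 ≈ 0.61988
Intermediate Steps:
C(l) = 213 + l² + 75*l
(-43349 + C(-33))/(-34101 - 37723) = (-43349 + (213 + (-33)² + 75*(-33)))/(-34101 - 37723) = (-43349 + (213 + 1089 - 2475))/(-71824) = (-43349 - 1173)*(-1/71824) = -44522*(-1/71824) = 22261/35912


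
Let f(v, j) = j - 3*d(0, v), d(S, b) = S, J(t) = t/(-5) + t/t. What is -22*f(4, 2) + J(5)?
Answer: -44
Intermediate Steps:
J(t) = 1 - t/5 (J(t) = t*(-⅕) + 1 = -t/5 + 1 = 1 - t/5)
f(v, j) = j (f(v, j) = j - 3*0 = j + 0 = j)
-22*f(4, 2) + J(5) = -22*2 + (1 - ⅕*5) = -44 + (1 - 1) = -44 + 0 = -44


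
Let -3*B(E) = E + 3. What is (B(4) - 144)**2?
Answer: 192721/9 ≈ 21413.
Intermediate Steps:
B(E) = -1 - E/3 (B(E) = -(E + 3)/3 = -(3 + E)/3 = -1 - E/3)
(B(4) - 144)**2 = ((-1 - 1/3*4) - 144)**2 = ((-1 - 4/3) - 144)**2 = (-7/3 - 144)**2 = (-439/3)**2 = 192721/9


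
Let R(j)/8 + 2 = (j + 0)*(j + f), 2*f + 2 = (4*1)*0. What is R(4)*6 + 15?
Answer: 495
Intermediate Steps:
f = -1 (f = -1 + ((4*1)*0)/2 = -1 + (4*0)/2 = -1 + (½)*0 = -1 + 0 = -1)
R(j) = -16 + 8*j*(-1 + j) (R(j) = -16 + 8*((j + 0)*(j - 1)) = -16 + 8*(j*(-1 + j)) = -16 + 8*j*(-1 + j))
R(4)*6 + 15 = (-16 - 8*4 + 8*4²)*6 + 15 = (-16 - 32 + 8*16)*6 + 15 = (-16 - 32 + 128)*6 + 15 = 80*6 + 15 = 480 + 15 = 495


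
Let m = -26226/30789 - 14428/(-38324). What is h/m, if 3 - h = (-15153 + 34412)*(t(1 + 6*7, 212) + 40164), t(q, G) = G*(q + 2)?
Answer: 2852307222296103/1416317 ≈ 2.0139e+9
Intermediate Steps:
m = -1416317/2979691 (m = -26226*1/30789 - 14428*(-1/38324) = -2914/3421 + 3607/9581 = -1416317/2979691 ≈ -0.47532)
t(q, G) = G*(2 + q)
h = -957249333 (h = 3 - (-15153 + 34412)*(212*(2 + (1 + 6*7)) + 40164) = 3 - 19259*(212*(2 + (1 + 42)) + 40164) = 3 - 19259*(212*(2 + 43) + 40164) = 3 - 19259*(212*45 + 40164) = 3 - 19259*(9540 + 40164) = 3 - 19259*49704 = 3 - 1*957249336 = 3 - 957249336 = -957249333)
h/m = -957249333/(-1416317/2979691) = -957249333*(-2979691/1416317) = 2852307222296103/1416317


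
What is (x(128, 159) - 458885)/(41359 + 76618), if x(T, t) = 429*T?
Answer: -403973/117977 ≈ -3.4242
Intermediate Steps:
(x(128, 159) - 458885)/(41359 + 76618) = (429*128 - 458885)/(41359 + 76618) = (54912 - 458885)/117977 = -403973*1/117977 = -403973/117977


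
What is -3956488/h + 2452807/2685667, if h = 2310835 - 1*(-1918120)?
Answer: -252998830811/11357564887985 ≈ -0.022276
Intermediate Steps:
h = 4228955 (h = 2310835 + 1918120 = 4228955)
-3956488/h + 2452807/2685667 = -3956488/4228955 + 2452807/2685667 = -252998830811/11357564887985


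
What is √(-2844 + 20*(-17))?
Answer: 4*I*√199 ≈ 56.427*I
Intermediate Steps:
√(-2844 + 20*(-17)) = √(-2844 - 340) = √(-3184) = 4*I*√199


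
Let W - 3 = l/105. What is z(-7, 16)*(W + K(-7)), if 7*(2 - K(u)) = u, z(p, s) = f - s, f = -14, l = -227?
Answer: -806/7 ≈ -115.14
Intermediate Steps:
W = 88/105 (W = 3 - 227/105 = 88/105 ≈ 0.83809)
z(p, s) = -14 - s
K(u) = 2 - u/7
z(-7, 16)*(W + K(-7)) = (-14 - 1*16)*(88/105 + (2 - 1/7*(-7))) = (-14 - 16)*(88/105 + (2 + 1)) = -30*(88/105 + 3) = -30*403/105 = -806/7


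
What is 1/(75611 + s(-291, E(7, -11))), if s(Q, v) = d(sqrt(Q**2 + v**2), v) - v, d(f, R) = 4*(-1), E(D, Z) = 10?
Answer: 1/75597 ≈ 1.3228e-5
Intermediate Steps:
d(f, R) = -4
s(Q, v) = -4 - v
1/(75611 + s(-291, E(7, -11))) = 1/(75611 + (-4 - 1*10)) = 1/(75611 + (-4 - 10)) = 1/(75611 - 14) = 1/75597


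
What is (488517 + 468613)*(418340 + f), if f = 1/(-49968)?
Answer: 10003737612294235/24984 ≈ 4.0041e+11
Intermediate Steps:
f = -1/49968 ≈ -2.0013e-5
(488517 + 468613)*(418340 + f) = (488517 + 468613)*(418340 - 1/49968) = 957130*(20903613119/49968) = 10003737612294235/24984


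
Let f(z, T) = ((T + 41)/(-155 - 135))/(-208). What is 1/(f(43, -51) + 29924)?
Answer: 6032/180501567 ≈ 3.3418e-5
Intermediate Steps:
f(z, T) = 41/60320 + T/60320 (f(z, T) = ((41 + T)/(-290))*(-1/208) = ((41 + T)*(-1/290))*(-1/208) = (-41/290 - T/290)*(-1/208) = 41/60320 + T/60320)
1/(f(43, -51) + 29924) = 1/((41/60320 + (1/60320)*(-51)) + 29924) = 1/((41/60320 - 51/60320) + 29924) = 1/(-1/6032 + 29924) = 1/(180501567/6032) = 6032/180501567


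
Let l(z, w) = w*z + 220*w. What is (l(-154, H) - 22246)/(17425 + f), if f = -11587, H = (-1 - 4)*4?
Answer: -11783/2919 ≈ -4.0367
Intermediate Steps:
H = -20 (H = -5*4 = -20)
l(z, w) = 220*w + w*z
(l(-154, H) - 22246)/(17425 + f) = (-20*(220 - 154) - 22246)/(17425 - 11587) = (-20*66 - 22246)/5838 = (-1320 - 22246)*(1/5838) = -23566*1/5838 = -11783/2919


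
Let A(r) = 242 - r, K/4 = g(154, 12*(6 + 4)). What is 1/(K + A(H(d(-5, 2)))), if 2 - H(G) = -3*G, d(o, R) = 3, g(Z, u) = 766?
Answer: 1/3295 ≈ 0.00030349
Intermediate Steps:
K = 3064 (K = 4*766 = 3064)
H(G) = 2 + 3*G (H(G) = 2 - (-3)*G = 2 + 3*G)
1/(K + A(H(d(-5, 2)))) = 1/(3064 + (242 - (2 + 3*3))) = 1/(3064 + (242 - (2 + 9))) = 1/(3064 + (242 - 1*11)) = 1/(3064 + (242 - 11)) = 1/(3064 + 231) = 1/3295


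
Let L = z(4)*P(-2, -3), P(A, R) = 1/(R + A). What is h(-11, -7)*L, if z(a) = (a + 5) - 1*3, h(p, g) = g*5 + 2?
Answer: 198/5 ≈ 39.600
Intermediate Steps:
h(p, g) = 2 + 5*g (h(p, g) = 5*g + 2 = 2 + 5*g)
P(A, R) = 1/(A + R)
z(a) = 2 + a (z(a) = (5 + a) - 3 = 2 + a)
L = -6/5 (L = (2 + 4)/(-2 - 3) = 6/(-5) = 6*(-⅕) = -6/5 ≈ -1.2000)
h(-11, -7)*L = (2 + 5*(-7))*(-6/5) = (2 - 35)*(-6/5) = -33*(-6/5) = 198/5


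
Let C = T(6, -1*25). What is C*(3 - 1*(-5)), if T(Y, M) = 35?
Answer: 280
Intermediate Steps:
C = 35
C*(3 - 1*(-5)) = 35*(3 - 1*(-5)) = 35*(3 + 5) = 35*8 = 280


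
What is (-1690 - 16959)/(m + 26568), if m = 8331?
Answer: -18649/34899 ≈ -0.53437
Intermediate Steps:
(-1690 - 16959)/(m + 26568) = (-1690 - 16959)/(8331 + 26568) = -18649/34899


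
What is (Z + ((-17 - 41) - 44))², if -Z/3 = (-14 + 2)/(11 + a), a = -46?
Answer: 13003236/1225 ≈ 10615.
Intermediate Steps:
Z = -36/35 (Z = -3*(-14 + 2)/(11 - 46) = -(-36)/(-35) = -(-36)*(-1)/35 = -3*12/35 = -36/35 ≈ -1.0286)
(Z + ((-17 - 41) - 44))² = (-36/35 + ((-17 - 41) - 44))² = (-36/35 + (-58 - 44))² = (-36/35 - 102)² = (-3606/35)² = 13003236/1225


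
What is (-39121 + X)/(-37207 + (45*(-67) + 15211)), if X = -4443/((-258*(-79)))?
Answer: 265789555/169924734 ≈ 1.5642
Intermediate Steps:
X = -1481/6794 (X = -4443/20382 = -4443*1/20382 = -1481/6794 ≈ -0.21799)
(-39121 + X)/(-37207 + (45*(-67) + 15211)) = (-39121 - 1481/6794)/(-37207 + (45*(-67) + 15211)) = -265789555/(6794*(-37207 + (-3015 + 15211))) = -265789555/(6794*(-37207 + 12196)) = -265789555/6794/(-25011) = -265789555/6794*(-1/25011) = 265789555/169924734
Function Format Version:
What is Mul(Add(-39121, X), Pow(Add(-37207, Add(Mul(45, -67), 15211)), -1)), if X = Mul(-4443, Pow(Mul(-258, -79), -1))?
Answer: Rational(265789555, 169924734) ≈ 1.5642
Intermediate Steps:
X = Rational(-1481, 6794) (X = Mul(-4443, Pow(20382, -1)) = Mul(-4443, Rational(1, 20382)) = Rational(-1481, 6794) ≈ -0.21799)
Mul(Add(-39121, X), Pow(Add(-37207, Add(Mul(45, -67), 15211)), -1)) = Mul(Add(-39121, Rational(-1481, 6794)), Pow(Add(-37207, Add(Mul(45, -67), 15211)), -1)) = Mul(Rational(-265789555, 6794), Pow(Add(-37207, Add(-3015, 15211)), -1)) = Mul(Rational(-265789555, 6794), Pow(Add(-37207, 12196), -1)) = Mul(Rational(-265789555, 6794), Pow(-25011, -1)) = Mul(Rational(-265789555, 6794), Rational(-1, 25011)) = Rational(265789555, 169924734)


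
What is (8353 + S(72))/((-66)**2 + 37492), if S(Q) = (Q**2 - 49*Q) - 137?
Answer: 1234/5231 ≈ 0.23590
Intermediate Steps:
S(Q) = -137 + Q**2 - 49*Q
(8353 + S(72))/((-66)**2 + 37492) = (8353 + (-137 + 72**2 - 49*72))/((-66)**2 + 37492) = (8353 + (-137 + 5184 - 3528))/(4356 + 37492) = (8353 + 1519)/41848 = 9872*(1/41848) = 1234/5231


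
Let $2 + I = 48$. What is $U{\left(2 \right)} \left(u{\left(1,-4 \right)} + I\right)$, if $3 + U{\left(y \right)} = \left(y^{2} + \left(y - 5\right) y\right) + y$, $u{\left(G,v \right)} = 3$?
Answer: $-147$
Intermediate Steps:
$I = 46$ ($I = -2 + 48 = 46$)
$U{\left(y \right)} = -3 + y + y^{2} + y \left(-5 + y\right)$ ($U{\left(y \right)} = -3 + \left(\left(y^{2} + \left(y - 5\right) y\right) + y\right) = -3 + \left(\left(y^{2} + \left(-5 + y\right) y\right) + y\right) = -3 + \left(\left(y^{2} + y \left(-5 + y\right)\right) + y\right) = -3 + \left(y + y^{2} + y \left(-5 + y\right)\right) = -3 + y + y^{2} + y \left(-5 + y\right)$)
$U{\left(2 \right)} \left(u{\left(1,-4 \right)} + I\right) = \left(-3 - 8 + 2 \cdot 2^{2}\right) \left(3 + 46\right) = \left(-3 - 8 + 2 \cdot 4\right) 49 = \left(-3 - 8 + 8\right) 49 = \left(-3\right) 49 = -147$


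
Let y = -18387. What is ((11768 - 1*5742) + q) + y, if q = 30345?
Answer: 17984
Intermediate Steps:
((11768 - 1*5742) + q) + y = ((11768 - 1*5742) + 30345) - 18387 = ((11768 - 5742) + 30345) - 18387 = (6026 + 30345) - 18387 = 36371 - 18387 = 17984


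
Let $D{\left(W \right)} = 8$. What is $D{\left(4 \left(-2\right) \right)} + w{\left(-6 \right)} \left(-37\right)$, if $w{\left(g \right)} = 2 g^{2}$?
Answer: $-2656$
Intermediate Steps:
$D{\left(4 \left(-2\right) \right)} + w{\left(-6 \right)} \left(-37\right) = 8 + 2 \left(-6\right)^{2} \left(-37\right) = 8 + 2 \cdot 36 \left(-37\right) = 8 + 72 \left(-37\right) = 8 - 2664 = -2656$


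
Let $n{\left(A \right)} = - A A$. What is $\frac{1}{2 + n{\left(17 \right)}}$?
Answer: $- \frac{1}{287} \approx -0.0034843$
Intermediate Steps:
$n{\left(A \right)} = - A^{2}$
$\frac{1}{2 + n{\left(17 \right)}} = \frac{1}{2 - 17^{2}} = \frac{1}{2 - 289} = \frac{1}{-287} = - \frac{1}{287}$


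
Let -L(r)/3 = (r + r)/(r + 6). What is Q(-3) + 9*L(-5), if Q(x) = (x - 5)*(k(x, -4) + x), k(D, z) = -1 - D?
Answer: 278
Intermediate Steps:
L(r) = -6*r/(6 + r) (L(r) = -3*(r + r)/(r + 6) = -3*2*r/(6 + r) = -6*r/(6 + r))
Q(x) = 5 - x (Q(x) = (x - 5)*((-1 - x) + x) = (-5 + x)*(-1) = 5 - x)
Q(-3) + 9*L(-5) = (5 - 1*(-3)) + 9*(-6*(-5)/(6 - 5)) = (5 + 3) + 9*(-6*(-5)/1) = 8 + 9*(-6*(-5)*1) = 8 + 9*30 = 8 + 270 = 278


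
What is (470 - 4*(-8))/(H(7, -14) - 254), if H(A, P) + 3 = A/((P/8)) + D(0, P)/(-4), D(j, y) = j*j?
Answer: -502/261 ≈ -1.9234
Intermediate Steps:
D(j, y) = j**2
H(A, P) = -3 + 8*A/P (H(A, P) = -3 + (A/((P/8)) + 0**2/(-4)) = -3 + (A/((P*(1/8))) + 0*(-1/4)) = -3 + (A/((P/8)) + 0) = -3 + (A*(8/P) + 0) = -3 + (8*A/P + 0) = -3 + 8*A/P)
(470 - 4*(-8))/(H(7, -14) - 254) = (470 - 4*(-8))/((-3 + 8*7/(-14)) - 254) = (470 + 32)/((-3 + 8*7*(-1/14)) - 254) = 502/((-3 - 4) - 254) = 502/(-7 - 254) = 502/(-261) = 502*(-1/261) = -502/261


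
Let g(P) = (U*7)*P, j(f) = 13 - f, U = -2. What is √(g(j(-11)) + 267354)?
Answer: √267018 ≈ 516.74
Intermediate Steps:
g(P) = -14*P (g(P) = (-2*7)*P = -14*P)
√(g(j(-11)) + 267354) = √(-14*(13 - 1*(-11)) + 267354) = √(-14*(13 + 11) + 267354) = √(-14*24 + 267354) = √(-336 + 267354) = √267018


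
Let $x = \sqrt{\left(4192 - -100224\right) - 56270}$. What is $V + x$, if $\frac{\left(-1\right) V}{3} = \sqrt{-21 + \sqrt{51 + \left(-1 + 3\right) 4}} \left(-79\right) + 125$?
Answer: $-375 + \sqrt{48146} + 237 \sqrt{-21 + \sqrt{59}} \approx -155.58 + 864.93 i$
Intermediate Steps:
$x = \sqrt{48146}$ ($x = \sqrt{\left(4192 + 100224\right) - 56270} = \sqrt{104416 - 56270} = \sqrt{48146} \approx 219.42$)
$V = -375 + 237 \sqrt{-21 + \sqrt{59}}$ ($V = - 3 \left(\sqrt{-21 + \sqrt{51 + \left(-1 + 3\right) 4}} \left(-79\right) + 125\right) = - 3 \left(\sqrt{-21 + \sqrt{51 + 2 \cdot 4}} \left(-79\right) + 125\right) = - 3 \left(\sqrt{-21 + \sqrt{51 + 8}} \left(-79\right) + 125\right) = - 3 \left(\sqrt{-21 + \sqrt{59}} \left(-79\right) + 125\right) = - 3 \left(- 79 \sqrt{-21 + \sqrt{59}} + 125\right) = - 3 \left(125 - 79 \sqrt{-21 + \sqrt{59}}\right) = -375 + 237 \sqrt{-21 + \sqrt{59}} \approx -375.0 + 864.93 i$)
$V + x = \left(-375 + 237 i \sqrt{21 - \sqrt{59}}\right) + \sqrt{48146} = -375 + \sqrt{48146} + 237 i \sqrt{21 - \sqrt{59}}$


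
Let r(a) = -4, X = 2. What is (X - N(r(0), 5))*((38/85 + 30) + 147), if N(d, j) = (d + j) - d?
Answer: -45249/85 ≈ -532.34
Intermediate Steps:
N(d, j) = j
(X - N(r(0), 5))*((38/85 + 30) + 147) = (2 - 1*5)*((38/85 + 30) + 147) = (2 - 5)*((38*(1/85) + 30) + 147) = -3*((38/85 + 30) + 147) = -3*(2588/85 + 147) = -3*15083/85 = -45249/85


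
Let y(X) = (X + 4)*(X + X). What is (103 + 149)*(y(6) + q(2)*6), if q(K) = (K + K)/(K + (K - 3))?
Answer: 36288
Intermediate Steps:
q(K) = 2*K/(-3 + 2*K) (q(K) = (2*K)/(K + (-3 + K)) = (2*K)/(-3 + 2*K) = 2*K/(-3 + 2*K))
y(X) = 2*X*(4 + X) (y(X) = (4 + X)*(2*X) = 2*X*(4 + X))
(103 + 149)*(y(6) + q(2)*6) = (103 + 149)*(2*6*(4 + 6) + (2*2/(-3 + 2*2))*6) = 252*(2*6*10 + (2*2/(-3 + 4))*6) = 252*(120 + (2*2/1)*6) = 252*(120 + (2*2*1)*6) = 252*(120 + 4*6) = 252*(120 + 24) = 252*144 = 36288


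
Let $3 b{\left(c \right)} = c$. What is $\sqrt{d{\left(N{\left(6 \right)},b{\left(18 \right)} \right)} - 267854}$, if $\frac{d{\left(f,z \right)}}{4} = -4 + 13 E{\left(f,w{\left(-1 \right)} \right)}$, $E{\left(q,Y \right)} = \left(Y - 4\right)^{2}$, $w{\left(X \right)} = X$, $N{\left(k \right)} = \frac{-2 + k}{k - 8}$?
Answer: $i \sqrt{266570} \approx 516.3 i$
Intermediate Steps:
$b{\left(c \right)} = \frac{c}{3}$
$N{\left(k \right)} = \frac{-2 + k}{-8 + k}$
$E{\left(q,Y \right)} = \left(-4 + Y\right)^{2}$
$d{\left(f,z \right)} = 1284$ ($d{\left(f,z \right)} = 4 \left(-4 + 13 \left(-4 - 1\right)^{2}\right) = 4 \left(-4 + 13 \left(-5\right)^{2}\right) = 4 \left(-4 + 13 \cdot 25\right) = 4 \left(-4 + 325\right) = 4 \cdot 321 = 1284$)
$\sqrt{d{\left(N{\left(6 \right)},b{\left(18 \right)} \right)} - 267854} = \sqrt{1284 - 267854} = \sqrt{-266570} = i \sqrt{266570}$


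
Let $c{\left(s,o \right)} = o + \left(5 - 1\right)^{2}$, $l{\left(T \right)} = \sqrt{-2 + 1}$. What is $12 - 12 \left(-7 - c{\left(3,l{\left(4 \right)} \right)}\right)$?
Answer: $288 + 12 i \approx 288.0 + 12.0 i$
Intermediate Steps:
$l{\left(T \right)} = i$ ($l{\left(T \right)} = \sqrt{-1} = i$)
$c{\left(s,o \right)} = 16 + o$ ($c{\left(s,o \right)} = o + 4^{2} = o + 16 = 16 + o$)
$12 - 12 \left(-7 - c{\left(3,l{\left(4 \right)} \right)}\right) = 12 - 12 \left(-7 - \left(16 + i\right)\right) = 12 - 12 \left(-23 - i\right) = 12 + \left(276 + 12 i\right) = 288 + 12 i$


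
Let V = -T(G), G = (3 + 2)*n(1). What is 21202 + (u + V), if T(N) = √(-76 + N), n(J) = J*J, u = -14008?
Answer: 7194 - I*√71 ≈ 7194.0 - 8.4261*I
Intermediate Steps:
n(J) = J²
G = 5 (G = (3 + 2)*1² = 5*1 = 5)
V = -I*√71 (V = -√(-76 + 5) = -√(-71) = -I*√71 ≈ -8.4261*I)
21202 + (u + V) = 21202 + (-14008 - I*√71) = 7194 - I*√71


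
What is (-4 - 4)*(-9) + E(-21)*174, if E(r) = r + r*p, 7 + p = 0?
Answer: 21996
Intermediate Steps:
p = -7 (p = -7 + 0 = -7)
E(r) = -6*r (E(r) = r + r*(-7) = r - 7*r = -6*r)
(-4 - 4)*(-9) + E(-21)*174 = (-4 - 4)*(-9) - 6*(-21)*174 = -8*(-9) + 126*174 = 72 + 21924 = 21996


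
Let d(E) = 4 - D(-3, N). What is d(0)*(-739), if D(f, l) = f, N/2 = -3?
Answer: -5173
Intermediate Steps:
N = -6 (N = 2*(-3) = -6)
d(E) = 7 (d(E) = 4 - 1*(-3) = 4 + 3 = 7)
d(0)*(-739) = 7*(-739) = -5173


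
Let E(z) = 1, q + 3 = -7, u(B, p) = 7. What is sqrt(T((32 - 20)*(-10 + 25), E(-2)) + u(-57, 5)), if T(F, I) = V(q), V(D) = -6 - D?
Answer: sqrt(11) ≈ 3.3166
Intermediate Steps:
q = -10 (q = -3 - 7 = -10)
T(F, I) = 4 (T(F, I) = -6 - 1*(-10) = -6 + 10 = 4)
sqrt(T((32 - 20)*(-10 + 25), E(-2)) + u(-57, 5)) = sqrt(4 + 7) = sqrt(11)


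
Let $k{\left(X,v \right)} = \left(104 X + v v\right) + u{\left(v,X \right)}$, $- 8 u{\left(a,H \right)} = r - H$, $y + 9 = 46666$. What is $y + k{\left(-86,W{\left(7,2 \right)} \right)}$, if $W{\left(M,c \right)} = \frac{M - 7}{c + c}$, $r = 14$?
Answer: $\frac{75401}{2} \approx 37701.0$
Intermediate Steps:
$y = 46657$ ($y = -9 + 46666 = 46657$)
$u{\left(a,H \right)} = - \frac{7}{4} + \frac{H}{8}$ ($u{\left(a,H \right)} = - \frac{14 - H}{8} = - \frac{7}{4} + \frac{H}{8}$)
$W{\left(M,c \right)} = \frac{-7 + M}{2 c}$
$k{\left(X,v \right)} = - \frac{7}{4} + v^{2} + \frac{833 X}{8}$ ($k{\left(X,v \right)} = \left(104 X + v v\right) + \left(- \frac{7}{4} + \frac{X}{8}\right) = \left(104 X + v^{2}\right) + \left(- \frac{7}{4} + \frac{X}{8}\right) = \left(v^{2} + 104 X\right) + \left(- \frac{7}{4} + \frac{X}{8}\right) = - \frac{7}{4} + v^{2} + \frac{833 X}{8}$)
$y + k{\left(-86,W{\left(7,2 \right)} \right)} = 46657 + \left(- \frac{7}{4} + \left(\frac{-7 + 7}{2 \cdot 2}\right)^{2} + \frac{833}{8} \left(-86\right)\right) = 46657 - \left(\frac{17913}{2} + 0\right) = 46657 - \frac{17913}{2} = \frac{75401}{2}$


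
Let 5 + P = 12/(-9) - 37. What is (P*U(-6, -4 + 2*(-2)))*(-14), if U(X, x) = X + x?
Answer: -25480/3 ≈ -8493.3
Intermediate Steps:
P = -130/3 (P = -5 + (12/(-9) - 37) = -5 + (12*(-⅑) - 37) = -5 + (-4/3 - 37) = -5 - 115/3 = -130/3 ≈ -43.333)
(P*U(-6, -4 + 2*(-2)))*(-14) = -130*(-6 + (-4 + 2*(-2)))/3*(-14) = -130*(-6 + (-4 - 4))/3*(-14) = -130*(-6 - 8)/3*(-14) = -130/3*(-14)*(-14) = (1820/3)*(-14) = -25480/3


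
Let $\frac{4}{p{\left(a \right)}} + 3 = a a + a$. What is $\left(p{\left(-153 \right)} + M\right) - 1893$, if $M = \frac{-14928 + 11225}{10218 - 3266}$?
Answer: $- \frac{306098720459}{161654856} \approx -1893.5$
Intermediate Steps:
$p{\left(a \right)} = \frac{4}{-3 + a + a^{2}}$ ($p{\left(a \right)} = \frac{4}{-3 + \left(a a + a\right)} = \frac{4}{-3 + \left(a^{2} + a\right)} = \frac{4}{-3 + \left(a + a^{2}\right)} = \frac{4}{-3 + a + a^{2}}$)
$M = - \frac{3703}{6952} \approx -0.53265$
$\left(p{\left(-153 \right)} + M\right) - 1893 = \left(\frac{4}{-3 - 153 + \left(-153\right)^{2}} - \frac{3703}{6952}\right) - 1893 = \left(\frac{4}{-3 - 153 + 23409} - \frac{3703}{6952}\right) - 1893 = \left(\frac{4}{23253} - \frac{3703}{6952}\right) - 1893 = - \frac{86078051}{161654856} - 1893 = - \frac{306098720459}{161654856}$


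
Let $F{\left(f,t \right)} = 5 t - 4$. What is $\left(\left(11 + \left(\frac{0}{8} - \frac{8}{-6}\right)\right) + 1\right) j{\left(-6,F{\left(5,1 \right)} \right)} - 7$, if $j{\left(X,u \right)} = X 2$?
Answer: $-167$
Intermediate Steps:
$F{\left(f,t \right)} = -4 + 5 t$
$j{\left(X,u \right)} = 2 X$
$\left(\left(11 + \left(\frac{0}{8} - \frac{8}{-6}\right)\right) + 1\right) j{\left(-6,F{\left(5,1 \right)} \right)} - 7 = \left(\left(11 + \left(\frac{0}{8} - \frac{8}{-6}\right)\right) + 1\right) 2 \left(-6\right) - 7 = \left(\left(11 + \left(0 \cdot \frac{1}{8} - - \frac{4}{3}\right)\right) + 1\right) \left(-12\right) - 7 = \left(\left(11 + \left(0 + \frac{4}{3}\right)\right) + 1\right) \left(-12\right) - 7 = \left(\left(11 + \frac{4}{3}\right) + 1\right) \left(-12\right) - 7 = \left(\frac{37}{3} + 1\right) \left(-12\right) - 7 = \frac{40}{3} \left(-12\right) - 7 = -160 - 7 = -167$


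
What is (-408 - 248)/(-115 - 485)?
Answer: 82/75 ≈ 1.0933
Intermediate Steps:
(-408 - 248)/(-115 - 485) = -656/(-600) = -656*(-1/600) = 82/75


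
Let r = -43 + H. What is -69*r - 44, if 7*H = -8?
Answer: 21013/7 ≈ 3001.9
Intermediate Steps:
H = -8/7 (H = (⅐)*(-8) = -8/7 ≈ -1.1429)
r = -309/7 (r = -43 - 8/7 = -309/7 ≈ -44.143)
-69*r - 44 = -69*(-309/7) - 44 = 21321/7 - 44 = 21013/7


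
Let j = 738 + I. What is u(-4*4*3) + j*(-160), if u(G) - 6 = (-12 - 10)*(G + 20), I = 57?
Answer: -126578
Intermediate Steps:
j = 795 (j = 738 + 57 = 795)
u(G) = -434 - 22*G (u(G) = 6 + (-12 - 10)*(G + 20) = 6 - 22*(20 + G) = 6 + (-440 - 22*G) = -434 - 22*G)
u(-4*4*3) + j*(-160) = (-434 - 22*(-4*4)*3) + 795*(-160) = (-434 - (-352)*3) - 127200 = (-434 - 22*(-48)) - 127200 = (-434 + 1056) - 127200 = 622 - 127200 = -126578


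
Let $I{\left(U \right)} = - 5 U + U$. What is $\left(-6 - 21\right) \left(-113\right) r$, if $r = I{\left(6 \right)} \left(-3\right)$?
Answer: $219672$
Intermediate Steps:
$I{\left(U \right)} = - 4 U$
$r = 72$ ($r = \left(-4\right) 6 \left(-3\right) = \left(-24\right) \left(-3\right) = 72$)
$\left(-6 - 21\right) \left(-113\right) r = \left(-6 - 21\right) \left(-113\right) 72 = \left(-27\right) \left(-113\right) 72 = 3051 \cdot 72 = 219672$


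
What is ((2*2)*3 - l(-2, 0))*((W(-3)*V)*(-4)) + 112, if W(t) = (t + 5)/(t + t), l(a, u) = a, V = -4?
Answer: 112/3 ≈ 37.333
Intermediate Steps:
W(t) = (5 + t)/(2*t) (W(t) = (5 + t)/((2*t)) = (5 + t)*(1/(2*t)) = (5 + t)/(2*t))
((2*2)*3 - l(-2, 0))*((W(-3)*V)*(-4)) + 112 = ((2*2)*3 - 1*(-2))*((((½)*(5 - 3)/(-3))*(-4))*(-4)) + 112 = (4*3 + 2)*((((½)*(-⅓)*2)*(-4))*(-4)) + 112 = (12 + 2)*(-⅓*(-4)*(-4)) + 112 = 14*((4/3)*(-4)) + 112 = 14*(-16/3) + 112 = -224/3 + 112 = 112/3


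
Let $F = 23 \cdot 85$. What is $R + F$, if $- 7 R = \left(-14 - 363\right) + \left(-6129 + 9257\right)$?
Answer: $1562$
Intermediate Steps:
$F = 1955$
$R = -393$ ($R = - \frac{\left(-14 - 363\right) + \left(-6129 + 9257\right)}{7} = - \frac{\left(-14 - 363\right) + 3128}{7} = - \frac{-377 + 3128}{7} = \left(- \frac{1}{7}\right) 2751 = -393$)
$R + F = -393 + 1955 = 1562$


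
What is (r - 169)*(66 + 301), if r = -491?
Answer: -242220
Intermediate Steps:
(r - 169)*(66 + 301) = (-491 - 169)*(66 + 301) = -660*367 = -242220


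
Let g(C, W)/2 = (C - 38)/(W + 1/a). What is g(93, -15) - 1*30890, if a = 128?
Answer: -59291990/1919 ≈ -30897.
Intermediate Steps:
g(C, W) = 2*(-38 + C)/(1/128 + W) (g(C, W) = 2*((C - 38)/(W + 1/128)) = 2*((-38 + C)/(W + 1/128)) = 2*((-38 + C)/(1/128 + W)) = 2*(-38 + C)/(1/128 + W))
g(93, -15) - 1*30890 = 256*(-38 + 93)/(1 + 128*(-15)) - 1*30890 = 256*55/(1 - 1920) - 30890 = 256*55/(-1919) - 30890 = 256*(-1/1919)*55 - 30890 = -14080/1919 - 30890 = -59291990/1919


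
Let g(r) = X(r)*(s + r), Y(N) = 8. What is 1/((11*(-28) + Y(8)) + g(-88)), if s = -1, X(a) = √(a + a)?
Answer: I/(4*(-75*I + 89*√11)) ≈ -0.00020214 + 0.00079558*I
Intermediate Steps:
X(a) = √2*√a (X(a) = √(2*a) = √2*√a)
g(r) = √2*√r*(-1 + r) (g(r) = (√2*√r)*(-1 + r) = √2*√r*(-1 + r))
1/((11*(-28) + Y(8)) + g(-88)) = 1/((11*(-28) + 8) + √2*√(-88)*(-1 - 88)) = 1/((-308 + 8) + √2*(2*I*√22)*(-89)) = 1/(-300 - 356*I*√11)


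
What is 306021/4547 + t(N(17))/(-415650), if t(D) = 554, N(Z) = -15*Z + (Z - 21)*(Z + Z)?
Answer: 63597554806/944980275 ≈ 67.300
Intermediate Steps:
N(Z) = -15*Z + 2*Z*(-21 + Z) (N(Z) = -15*Z + (-21 + Z)*(2*Z) = -15*Z + 2*Z*(-21 + Z))
306021/4547 + t(N(17))/(-415650) = 306021/4547 + 554/(-415650) = 306021*(1/4547) + 554*(-1/415650) = 306021/4547 - 277/207825 = 63597554806/944980275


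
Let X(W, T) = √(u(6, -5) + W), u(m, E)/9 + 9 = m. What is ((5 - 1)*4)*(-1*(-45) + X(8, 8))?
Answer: 720 + 16*I*√19 ≈ 720.0 + 69.742*I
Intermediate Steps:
u(m, E) = -81 + 9*m
X(W, T) = √(-27 + W) (X(W, T) = √((-81 + 9*6) + W) = √((-81 + 54) + W) = √(-27 + W))
((5 - 1)*4)*(-1*(-45) + X(8, 8)) = ((5 - 1)*4)*(-1*(-45) + √(-27 + 8)) = (4*4)*(45 + √(-19)) = 16*(45 + I*√19) = 720 + 16*I*√19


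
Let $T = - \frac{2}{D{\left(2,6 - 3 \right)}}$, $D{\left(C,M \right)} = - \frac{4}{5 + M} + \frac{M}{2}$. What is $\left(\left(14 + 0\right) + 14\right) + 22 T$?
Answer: $-16$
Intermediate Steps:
$D{\left(C,M \right)} = \frac{M}{2} - \frac{4}{5 + M}$ ($D{\left(C,M \right)} = - \frac{4}{5 + M} + M \frac{1}{2} = - \frac{4}{5 + M} + \frac{M}{2} = \frac{M}{2} - \frac{4}{5 + M}$)
$T = -2$ ($T = - \frac{2}{\frac{1}{2} \frac{1}{5 + \left(6 - 3\right)} \left(-8 + \left(6 - 3\right)^{2} + 5 \left(6 - 3\right)\right)} = - \frac{2}{\frac{1}{2} \frac{1}{5 + 3} \left(-8 + 3^{2} + 5 \cdot 3\right)} = - \frac{2}{\frac{1}{2} \cdot \frac{1}{8} \left(-8 + 9 + 15\right)} = - \frac{2}{\frac{1}{2} \cdot \frac{1}{8} \cdot 16} = - \frac{2}{1} = \left(-2\right) 1 = -2$)
$\left(\left(14 + 0\right) + 14\right) + 22 T = \left(\left(14 + 0\right) + 14\right) + 22 \left(-2\right) = \left(14 + 14\right) - 44 = 28 - 44 = -16$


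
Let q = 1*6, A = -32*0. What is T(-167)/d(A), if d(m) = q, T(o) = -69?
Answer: -23/2 ≈ -11.500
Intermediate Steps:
A = 0
q = 6
d(m) = 6
T(-167)/d(A) = -69/6 = -69*⅙ = -23/2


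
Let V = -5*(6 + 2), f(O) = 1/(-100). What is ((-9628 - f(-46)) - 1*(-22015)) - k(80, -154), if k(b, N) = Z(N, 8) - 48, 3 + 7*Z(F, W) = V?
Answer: 8708807/700 ≈ 12441.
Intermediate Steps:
f(O) = -1/100
V = -40 (V = -5*8 = -40)
Z(F, W) = -43/7 (Z(F, W) = -3/7 + (⅐)*(-40) = -3/7 - 40/7 = -43/7)
k(b, N) = -379/7 (k(b, N) = -43/7 - 48 = -379/7)
((-9628 - f(-46)) - 1*(-22015)) - k(80, -154) = ((-9628 - 1*(-1/100)) - 1*(-22015)) - 1*(-379/7) = ((-9628 + 1/100) + 22015) + 379/7 = (-962799/100 + 22015) + 379/7 = 1238701/100 + 379/7 = 8708807/700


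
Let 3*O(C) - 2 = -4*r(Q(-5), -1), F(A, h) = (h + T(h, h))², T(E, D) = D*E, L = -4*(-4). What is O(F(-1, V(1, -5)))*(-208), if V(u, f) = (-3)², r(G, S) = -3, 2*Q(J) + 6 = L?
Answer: -2912/3 ≈ -970.67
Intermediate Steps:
L = 16
Q(J) = 5 (Q(J) = -3 + (½)*16 = -3 + 8 = 5)
V(u, f) = 9
F(A, h) = (h + h²)² (F(A, h) = (h + h*h)² = (h + h²)²)
O(C) = 14/3 (O(C) = ⅔ + (-4*(-3))/3 = ⅔ + (⅓)*12 = ⅔ + 4 = 14/3)
O(F(-1, V(1, -5)))*(-208) = (14/3)*(-208) = -2912/3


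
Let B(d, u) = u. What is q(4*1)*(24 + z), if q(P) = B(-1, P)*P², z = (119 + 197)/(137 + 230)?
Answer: 583936/367 ≈ 1591.1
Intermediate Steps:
z = 316/367 ≈ 0.86104
q(P) = P³ (q(P) = P*P² = P³)
q(4*1)*(24 + z) = (4*1)³*(24 + 316/367) = 4³*(9124/367) = 64*(9124/367) = 583936/367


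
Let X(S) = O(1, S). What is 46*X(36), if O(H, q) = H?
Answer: 46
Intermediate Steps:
X(S) = 1
46*X(36) = 46*1 = 46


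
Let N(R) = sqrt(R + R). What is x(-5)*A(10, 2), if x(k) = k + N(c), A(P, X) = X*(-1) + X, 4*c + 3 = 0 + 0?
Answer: 0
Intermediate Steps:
c = -3/4 (c = -3/4 + (0 + 0)/4 = -3/4 + (1/4)*0 = -3/4 + 0 = -3/4 ≈ -0.75000)
N(R) = sqrt(2)*sqrt(R) (N(R) = sqrt(2*R) = sqrt(2)*sqrt(R))
A(P, X) = 0 (A(P, X) = -X + X = 0)
x(k) = k + I*sqrt(6)/2 (x(k) = k + sqrt(2)*sqrt(-3/4) = k + sqrt(2)*(I*sqrt(3)/2) = k + I*sqrt(6)/2)
x(-5)*A(10, 2) = (-5 + I*sqrt(6)/2)*0 = 0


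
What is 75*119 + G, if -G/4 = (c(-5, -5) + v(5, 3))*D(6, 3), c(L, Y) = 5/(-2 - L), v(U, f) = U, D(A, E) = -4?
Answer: 27095/3 ≈ 9031.7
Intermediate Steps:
c(L, Y) = 5/(-2 - L)
G = 320/3 (G = -4*(-5/(2 - 5) + 5)*(-4) = -4*(-5/(-3) + 5)*(-4) = -4*(-5*(-1/3) + 5)*(-4) = -4*(5/3 + 5)*(-4) = -80*(-4)/3 = -4*(-80/3) = 320/3 ≈ 106.67)
75*119 + G = 75*119 + 320/3 = 8925 + 320/3 = 27095/3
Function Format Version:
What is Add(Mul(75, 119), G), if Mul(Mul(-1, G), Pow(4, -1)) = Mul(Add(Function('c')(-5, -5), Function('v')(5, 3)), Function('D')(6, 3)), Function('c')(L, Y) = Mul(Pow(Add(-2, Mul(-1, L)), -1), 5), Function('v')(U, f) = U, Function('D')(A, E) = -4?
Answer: Rational(27095, 3) ≈ 9031.7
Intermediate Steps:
Function('c')(L, Y) = Mul(5, Pow(Add(-2, Mul(-1, L)), -1))
G = Rational(320, 3) (G = Mul(-4, Mul(Add(Mul(-5, Pow(Add(2, -5), -1)), 5), -4)) = Mul(-4, Mul(Add(Mul(-5, Pow(-3, -1)), 5), -4)) = Mul(-4, Mul(Add(Mul(-5, Rational(-1, 3)), 5), -4)) = Mul(-4, Mul(Add(Rational(5, 3), 5), -4)) = Mul(-4, Mul(Rational(20, 3), -4)) = Mul(-4, Rational(-80, 3)) = Rational(320, 3) ≈ 106.67)
Add(Mul(75, 119), G) = Add(Mul(75, 119), Rational(320, 3)) = Add(8925, Rational(320, 3)) = Rational(27095, 3)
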